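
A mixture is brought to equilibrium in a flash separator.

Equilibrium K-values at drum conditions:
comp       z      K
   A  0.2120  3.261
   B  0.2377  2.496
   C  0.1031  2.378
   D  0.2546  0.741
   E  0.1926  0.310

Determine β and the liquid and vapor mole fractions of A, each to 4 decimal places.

Let β = V/F and solve Σ zᵢ(Kᵢ−1)/(1+β(Kᵢ−1)) = 0.
Check two-phase: ΣzᵢKᵢ = 1.7782 > 1 and Σzᵢ/Kᵢ = 1.1685 > 1, so g(0) = 0.7782 > 0 and g(1) = -0.1685 < 0.
Newton–Raphson from β = 0.5:
  β = 0.5000: g = 0.23389, g' = -0.7178 → β = 0.8259
  β = 0.8259: g = -0.00013, g' = -0.8043 → β = 0.8257
Converged at β = 0.8257.
Compositions from xᵢ = zᵢ/(1+β(Kᵢ−1)), yᵢ = Kᵢxᵢ:
  A: x = 0.0739, y = 0.2411
  B: x = 0.1063, y = 0.2654
  C: x = 0.0482, y = 0.1147
  D: x = 0.3239, y = 0.2400
  E: x = 0.4476, y = 0.1388

β = 0.8257, x_A = 0.0739, y_A = 0.2411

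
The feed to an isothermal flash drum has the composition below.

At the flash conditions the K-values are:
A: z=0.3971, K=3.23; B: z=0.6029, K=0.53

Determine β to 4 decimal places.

Binary case is linear: z₁(K₁−1)(1+β(K₂−1)) + z₂(K₂−1)(1+β(K₁−1)) = 0
⇒ β = [z₁(K₁−1)+z₂(K₂−1)] / [−(K₁−1)(K₂−1)] = 0.60217/1.04810 = 0.5745

β = 0.5745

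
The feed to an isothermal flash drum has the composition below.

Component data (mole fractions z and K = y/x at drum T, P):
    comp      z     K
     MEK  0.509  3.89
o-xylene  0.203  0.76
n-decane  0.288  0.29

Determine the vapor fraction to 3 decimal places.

ψ = 0.720

Iterate (Newton) starting at ψ = 0.5:
  ψ = 0.500: g = 0.2293, g' = -1.075 → ψ = 0.713
  ψ = 0.713: g = 0.0075, g' = -1.067 → ψ = 0.720
Converged at ψ = 0.720.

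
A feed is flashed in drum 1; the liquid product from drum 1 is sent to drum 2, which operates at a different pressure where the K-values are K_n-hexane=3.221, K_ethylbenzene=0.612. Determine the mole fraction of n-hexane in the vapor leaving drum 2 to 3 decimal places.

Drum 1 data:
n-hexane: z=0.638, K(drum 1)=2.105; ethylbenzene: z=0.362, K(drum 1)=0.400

y_n-hexane (drum 2) = 0.479

Drum 1:
Rachford–Rice: g(ψ₁) = Σ zᵢ(Kᵢ−1)/(1+ψ₁(Kᵢ−1)) = 0.
Check two-phase: ΣzᵢKᵢ = 1.488 > 1 and Σzᵢ/Kᵢ = 1.208 > 1, so g(0) = 0.488 > 0 and g(1) = -0.208 < 0.
Binary case is linear: z₁(K₁−1)(1+ψ₁(K₂−1)) + z₂(K₂−1)(1+ψ₁(K₁−1)) = 0
⇒ ψ₁ = [z₁(K₁−1)+z₂(K₂−1)] / [−(K₁−1)(K₂−1)] = 0.4878/0.6630 = 0.736
Drum-1 compositions:
  n-hexane: x = 0.352, y = 0.741
  ethylbenzene: x = 0.648, y = 0.259
Drum-2 feed = drum-1 liquid: z₂ = (0.3519, 0.6481).
Drum 2:
Binary case is linear: z₁(K₁−1)(1+ψ₂(K₂−1)) + z₂(K₂−1)(1+ψ₂(K₁−1)) = 0
⇒ ψ₂ = [z₁(K₁−1)+z₂(K₂−1)] / [−(K₁−1)(K₂−1)] = 0.5301/0.8617 = 0.615
  n-hexane: x = 0.149, y = 0.479
  ethylbenzene: x = 0.851, y = 0.521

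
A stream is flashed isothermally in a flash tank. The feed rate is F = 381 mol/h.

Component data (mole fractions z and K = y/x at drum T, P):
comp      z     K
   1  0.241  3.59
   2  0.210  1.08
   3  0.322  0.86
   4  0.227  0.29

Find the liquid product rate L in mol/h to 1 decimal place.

Newton–Raphson from β = 0.66:
  β = 0.660: g = -0.1066, g' = -0.634 → β = 0.492
  β = 0.492: g = -0.0054, g' = -0.591 → β = 0.483
Converged at β = 0.483.
Then V = β·F = 0.4827·381 = 183.9 mol/h and L = F − V = 197.1 mol/h.

L = 197.1 mol/h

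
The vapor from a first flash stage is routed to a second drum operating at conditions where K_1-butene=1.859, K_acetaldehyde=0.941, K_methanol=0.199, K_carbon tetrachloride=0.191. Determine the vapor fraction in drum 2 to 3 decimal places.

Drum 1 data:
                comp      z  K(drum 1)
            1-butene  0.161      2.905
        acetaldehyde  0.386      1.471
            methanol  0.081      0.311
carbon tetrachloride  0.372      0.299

V/F (drum 2) = 0.353

Drum 1:
Rachford–Rice: g(ψ₁) = Σ zᵢ(Kᵢ−1)/(1+ψ₁(Kᵢ−1)) = 0.
Check two-phase: ΣzᵢKᵢ = 1.172 > 1 and Σzᵢ/Kᵢ = 1.822 > 1, so g(0) = 0.172 > 0 and g(1) = -0.822 < 0.
Newton iteration, ψ₁⁰ = 0.47:
  ψ₁ = 0.470: g = -0.1608, g' = -0.711 → ψ₁ = 0.244
  ψ₁ = 0.244: g = -0.0091, g' = -0.663 → ψ₁ = 0.230
Converged at ψ₁ = 0.230.
Drum-1 compositions:
  1-butene: x = 0.112, y = 0.325
  acetaldehyde: x = 0.348, y = 0.512
  methanol: x = 0.096, y = 0.030
  carbon tetrachloride: x = 0.444, y = 0.133
Drum-2 feed = drum-1 vapor: z₂ = (0.3252, 0.5123, 0.0299, 0.1326).
Drum 2:
Rachford–Rice: g(ψ₂) = Σ zᵢ(Kᵢ−1)/(1+ψ₂(Kᵢ−1)) = 0.
Check two-phase: ΣzᵢKᵢ = 1.118 > 1 and Σzᵢ/Kᵢ = 1.564 > 1, so g(0) = 0.118 > 0 and g(1) = -0.564 < 0.
Newton iteration, ψ₂⁰ = 0.5:
  ψ₂ = 0.500: g = -0.0559, g' = -0.418 → ψ₂ = 0.366
  ψ₂ = 0.366: g = -0.0048, g' = -0.354 → ψ₂ = 0.353
Converged at ψ₂ = 0.353.
  1-butene: x = 0.250, y = 0.464
  acetaldehyde: x = 0.523, y = 0.492
  methanol: x = 0.042, y = 0.008
  carbon tetrachloride: x = 0.186, y = 0.035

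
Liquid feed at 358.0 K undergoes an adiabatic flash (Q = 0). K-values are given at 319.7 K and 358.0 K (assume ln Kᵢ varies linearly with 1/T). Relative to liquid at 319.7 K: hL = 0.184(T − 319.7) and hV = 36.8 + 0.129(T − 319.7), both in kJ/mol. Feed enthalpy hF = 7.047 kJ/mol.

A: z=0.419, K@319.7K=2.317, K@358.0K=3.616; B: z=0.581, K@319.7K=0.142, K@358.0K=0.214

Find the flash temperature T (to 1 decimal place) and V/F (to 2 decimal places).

T = 329.8 K, V/F = 0.14

Adiabatic flash: solve Rachford–Rice at each trial T, then check hF = ψ·hV(T) + (1−ψ)·hL(T).
  T = 319.7 K: K = (2.317, 0.142), RR gives ψ = 0.047, H_out = 1.737 kJ/mol
  T = 358.0 K: K = (3.616, 0.214), RR gives ψ = 0.311, H_out = 17.836 kJ/mol
  T = 338.9 K: K = (2.933, 0.176), RR gives ψ = 0.208, H_out = 10.974 kJ/mol
  T = 329.3 K: K = (2.616, 0.159), RR gives ψ = 0.139, H_out = 6.791 kJ/mol
  T = 334.1 K: K = (2.772, 0.168), RR gives ψ = 0.175, H_out = 8.967 kJ/mol
  T = 331.7 K: K = (2.693, 0.163), RR gives ψ = 0.158, H_out = 7.902 kJ/mol
  T = 330.5 K: K = (2.654, 0.161), RR gives ψ = 0.148, H_out = 7.353 kJ/mol
Linear interpolation between T = 329.3 (H_out = 6.791) and T = 330.5 (H_out = 7.353) on hF = 7.047 gives T ≈ 329.8 K, at which ψ = 0.14.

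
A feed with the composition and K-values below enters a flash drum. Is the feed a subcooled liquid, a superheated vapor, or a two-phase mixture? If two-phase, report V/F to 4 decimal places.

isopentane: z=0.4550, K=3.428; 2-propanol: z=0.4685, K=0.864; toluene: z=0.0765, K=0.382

superheated vapor

ΣzᵢKᵢ = 1.9937; Σzᵢ/Kᵢ = 0.8752.
Since Σzᵢ/Kᵢ < 1 the mixture is above its dew point — single vapor phase.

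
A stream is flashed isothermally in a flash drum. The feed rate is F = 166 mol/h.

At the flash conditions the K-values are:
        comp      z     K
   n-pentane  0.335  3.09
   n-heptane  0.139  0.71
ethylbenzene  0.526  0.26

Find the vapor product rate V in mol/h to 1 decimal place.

V = 32.3 mol/h

Let ψ = V/F and solve Σ zᵢ(Kᵢ−1)/(1+ψ(Kᵢ−1)) = 0.
g(0) = ΣzᵢKᵢ − 1 = 0.271 and g(1) = 1 − Σzᵢ/Kᵢ = -1.327, so a root lies in (0, 1).
Newton iteration, ψ⁰ = 0.67:
  ψ = 0.670: g = -0.5303, g' = -1.405 → ψ = 0.293
  ψ = 0.293: g = -0.1063, g' = -1.047 → ψ = 0.191
  ψ = 0.191: g = 0.0045, g' = -1.151 → ψ = 0.195
Converged at ψ = 0.195.
Then V = ψ·F = 0.1948·166 = 32.3 mol/h and L = F − V = 133.7 mol/h.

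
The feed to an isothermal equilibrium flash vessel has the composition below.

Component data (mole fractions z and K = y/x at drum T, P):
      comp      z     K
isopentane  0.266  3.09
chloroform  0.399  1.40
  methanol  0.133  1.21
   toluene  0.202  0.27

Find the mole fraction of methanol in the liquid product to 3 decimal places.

x_methanol = 0.114

Material balance + equilibrium reduce to Σ zᵢ(Kᵢ−1)/(1+ψ(Kᵢ−1)) = 0.
Check two-phase: ΣzᵢKᵢ = 1.596 > 1 and Σzᵢ/Kᵢ = 1.229 > 1, so g(0) = 0.596 > 0 and g(1) = -0.229 < 0.
Newton–Raphson from ψ = 0.5:
  ψ = 0.500: g = 0.1979, g' = -0.594 → ψ = 0.833
  ψ = 0.833: g = -0.0301, g' = -0.896 → ψ = 0.800
  ψ = 0.800: g = -0.0012, g' = -0.825 → ψ = 0.798
Converged at ψ = 0.798.
Compositions from xᵢ = zᵢ/(1+ψ(Kᵢ−1)), yᵢ = Kᵢxᵢ:
  isopentane: x = 0.100, y = 0.308
  chloroform: x = 0.302, y = 0.423
  methanol: x = 0.114, y = 0.138
  toluene: x = 0.484, y = 0.131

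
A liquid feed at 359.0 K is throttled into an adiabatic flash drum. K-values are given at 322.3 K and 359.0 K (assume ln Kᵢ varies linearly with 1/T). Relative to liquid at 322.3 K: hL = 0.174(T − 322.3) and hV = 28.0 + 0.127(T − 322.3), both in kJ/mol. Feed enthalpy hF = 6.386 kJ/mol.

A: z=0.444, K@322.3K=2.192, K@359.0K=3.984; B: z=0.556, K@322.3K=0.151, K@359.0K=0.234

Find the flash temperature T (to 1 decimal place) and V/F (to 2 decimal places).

Adiabatic flash: solve Rachford–Rice at each trial T, then check hF = ψ·hV(T) + (1−ψ)·hL(T).
  T = 322.3 K: K = (2.192, 0.151), RR gives ψ = 0.057, H_out = 1.583 kJ/mol
  T = 359.0 K: K = (3.984, 0.234), RR gives ψ = 0.393, H_out = 16.720 kJ/mol
  T = 340.6 K: K = (3.001, 0.190), RR gives ψ = 0.270, H_out = 10.520 kJ/mol
  T = 331.5 K: K = (2.578, 0.170), RR gives ψ = 0.183, H_out = 6.636 kJ/mol
  T = 326.9 K: K = (2.380, 0.160), RR gives ψ = 0.126, H_out = 4.298 kJ/mol
  T = 329.2 K: K = (2.478, 0.165), RR gives ψ = 0.156, H_out = 5.507 kJ/mol
Linear interpolation between T = 329.2 (H_out = 5.507) and T = 331.5 (H_out = 6.636) on hF = 6.386 gives T ≈ 331.0 K, at which ψ = 0.18.

T = 331.0 K, V/F = 0.18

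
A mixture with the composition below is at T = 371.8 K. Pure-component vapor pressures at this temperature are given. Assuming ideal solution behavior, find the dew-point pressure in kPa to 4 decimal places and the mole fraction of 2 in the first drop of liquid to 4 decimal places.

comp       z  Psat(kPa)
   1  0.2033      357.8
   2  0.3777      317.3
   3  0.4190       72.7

Pdew = 132.9440 kPa, x_2 = 0.1583

At the dew point ψ → 1, so Σzᵢ/Kᵢ = 1 with Kᵢ = Pᵢˢᵃᵗ/P ⇒ 1/P = Σzᵢ/Pᵢˢᵃᵗ.
1/P = 0.2033/357.8 + 0.3777/317.3 + 0.4190/72.7 = 0.0075220 ⇒ P = 132.9440 kPa
xᵢ = zᵢP/Pᵢˢᵃᵗ ⇒ x_2 = 0.3777·132.9440/317.3 = 0.1583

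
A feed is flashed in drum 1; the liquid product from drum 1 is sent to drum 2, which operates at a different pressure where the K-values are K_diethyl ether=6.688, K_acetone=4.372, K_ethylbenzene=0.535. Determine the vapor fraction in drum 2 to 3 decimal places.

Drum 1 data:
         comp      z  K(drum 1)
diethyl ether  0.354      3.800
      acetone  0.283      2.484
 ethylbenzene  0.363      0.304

Drum 1:
Rachford–Rice: g(ψ₁) = Σ zᵢ(Kᵢ−1)/(1+ψ₁(Kᵢ−1)) = 0.
Check two-phase: ΣzᵢKᵢ = 2.159 > 1 and Σzᵢ/Kᵢ = 1.401 > 1, so g(0) = 1.159 > 0 and g(1) = -0.401 < 0.
Iterate (Newton) starting at ψ₁ = 0.36:
  ψ₁ = 0.360: g = 0.4302, g' = -1.266 → ψ₁ = 0.700
  ψ₁ = 0.700: g = 0.0484, g' = -1.135 → ψ₁ = 0.742
Converged at ψ₁ = 0.742.
Drum-1 compositions:
  diethyl ether: x = 0.115, y = 0.437
  acetone: x = 0.135, y = 0.335
  ethylbenzene: x = 0.750, y = 0.228
Drum-2 feed = drum-1 liquid: z₂ = (0.1151, 0.1347, 0.7502).
Drum 2:
Material balance + equilibrium reduce to Σ zᵢ(Kᵢ−1)/(1+ψ₂(Kᵢ−1)) = 0.
g(0) = ΣzᵢKᵢ − 1 = 0.760 and g(1) = 1 − Σzᵢ/Kᵢ = -0.450, so a root lies in (0, 1).
Newton–Raphson from ψ₂ = 0.44:
  ψ₂ = 0.440: g = -0.0688, g' = -0.808 → ψ₂ = 0.355
  ψ₂ = 0.355: g = 0.0059, g' = -0.959 → ψ₂ = 0.361
Converged at ψ₂ = 0.361.
  diethyl ether: x = 0.038, y = 0.252
  acetone: x = 0.061, y = 0.266
  ethylbenzene: x = 0.902, y = 0.482

V/F (drum 2) = 0.361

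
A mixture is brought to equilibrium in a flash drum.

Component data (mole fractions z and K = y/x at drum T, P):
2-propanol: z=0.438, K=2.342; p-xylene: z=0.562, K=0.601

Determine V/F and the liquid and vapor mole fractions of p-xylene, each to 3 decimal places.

V/F = 0.679, x_p-xylene = 0.771, y_p-xylene = 0.463

Rachford–Rice: g(V/F) = Σ zᵢ(Kᵢ−1)/(1+V/F(Kᵢ−1)) = 0.
Feasibility: ΣzᵢKᵢ = 1.364, Σzᵢ/Kᵢ = 1.122 — both > 1, two phases present.
Iterate (Newton) starting at V/F = 0.5:
  V/F = 0.500: g = 0.0716, g' = -0.422 → V/F = 0.670
  V/F = 0.670: g = 0.0036, g' = -0.385 → V/F = 0.679
Converged at V/F = 0.679.
Compositions from xᵢ = zᵢ/(1+V/F(Kᵢ−1)), yᵢ = Kᵢxᵢ:
  2-propanol: x = 0.229, y = 0.537
  p-xylene: x = 0.771, y = 0.463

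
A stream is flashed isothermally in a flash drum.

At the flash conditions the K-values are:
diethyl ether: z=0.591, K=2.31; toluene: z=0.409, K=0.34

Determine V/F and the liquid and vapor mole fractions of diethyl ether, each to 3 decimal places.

V/F = 0.583, x_diethyl ether = 0.335, y_diethyl ether = 0.774

Newton iteration, V/F⁰ = 0.32:
  V/F = 0.320: g = 0.2033, g' = -0.790 → V/F = 0.577
  V/F = 0.577: g = 0.0047, g' = -0.794 → V/F = 0.583
Converged at V/F = 0.583.
Compositions from xᵢ = zᵢ/(1+V/F(Kᵢ−1)), yᵢ = Kᵢxᵢ:
  diethyl ether: x = 0.335, y = 0.774
  toluene: x = 0.665, y = 0.226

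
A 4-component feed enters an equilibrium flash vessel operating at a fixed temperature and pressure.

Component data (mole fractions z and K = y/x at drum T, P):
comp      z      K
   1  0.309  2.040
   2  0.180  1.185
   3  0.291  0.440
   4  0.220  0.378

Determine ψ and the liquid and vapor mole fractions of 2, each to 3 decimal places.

ψ = 0.111, x_2 = 0.176, y_2 = 0.209

Let ψ = V/F and solve Σ zᵢ(Kᵢ−1)/(1+ψ(Kᵢ−1)) = 0.
Check two-phase: ΣzᵢKᵢ = 1.055 > 1 and Σzᵢ/Kᵢ = 1.547 > 1, so g(0) = 0.055 > 0 and g(1) = -0.547 < 0.
Newton–Raphson from ψ = 0.5:
  ψ = 0.500: g = -0.1830, g' = -0.505 → ψ = 0.138
  ψ = 0.138: g = -0.0126, g' = -0.471 → ψ = 0.111
Converged at ψ = 0.111.
Compositions from xᵢ = zᵢ/(1+ψ(Kᵢ−1)), yᵢ = Kᵢxᵢ:
  1: x = 0.277, y = 0.565
  2: x = 0.176, y = 0.209
  3: x = 0.310, y = 0.137
  4: x = 0.236, y = 0.089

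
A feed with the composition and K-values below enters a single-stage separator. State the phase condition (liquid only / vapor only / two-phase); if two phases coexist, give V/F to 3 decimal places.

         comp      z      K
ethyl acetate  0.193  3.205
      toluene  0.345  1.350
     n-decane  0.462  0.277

ΣzᵢKᵢ = 1.212; Σzᵢ/Kᵢ = 1.984.
Both exceed 1, so a two-phase solution exists.
Let ψ = V/F and solve Σ zᵢ(Kᵢ−1)/(1+ψ(Kᵢ−1)) = 0.
Iterate (Newton) starting at ψ = 0.5:
  ψ = 0.500: g = -0.2180, g' = -0.835 → ψ = 0.239
  ψ = 0.239: g = -0.0137, g' = -0.791 → ψ = 0.222
Converged at ψ = 0.222.

two-phase, V/F = 0.222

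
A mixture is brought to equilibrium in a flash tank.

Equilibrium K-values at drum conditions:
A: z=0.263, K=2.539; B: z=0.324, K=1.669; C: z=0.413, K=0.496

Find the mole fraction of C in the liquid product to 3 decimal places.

Let β = V/F and solve Σ zᵢ(Kᵢ−1)/(1+β(Kᵢ−1)) = 0.
g(0) = ΣzᵢKᵢ − 1 = 0.413 and g(1) = 1 − Σzᵢ/Kᵢ = -0.130, so a root lies in (0, 1).
Newton–Raphson from β = 0.5:
  β = 0.500: g = 0.1129, g' = -0.468 → β = 0.741
  β = 0.741: g = 0.0017, g' = -0.468 → β = 0.745
Converged at β = 0.745.
Compositions from xᵢ = zᵢ/(1+β(Kᵢ−1)), yᵢ = Kᵢxᵢ:
  A: x = 0.123, y = 0.311
  B: x = 0.216, y = 0.361
  C: x = 0.661, y = 0.328

x_C = 0.661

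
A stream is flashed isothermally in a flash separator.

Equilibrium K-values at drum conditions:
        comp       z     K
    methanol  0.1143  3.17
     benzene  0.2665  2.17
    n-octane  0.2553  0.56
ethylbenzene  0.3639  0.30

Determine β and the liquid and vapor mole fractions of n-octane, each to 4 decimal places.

Let β = V/F and solve Σ zᵢ(Kᵢ−1)/(1+β(Kᵢ−1)) = 0.
Feasibility: ΣzᵢKᵢ = 1.1928, Σzᵢ/Kᵢ = 1.8278 — both > 1, two phases present.
Iterate (Newton) starting at β = 0.57:
  β = 0.5700: g = -0.27584, g' = -0.8206 → β = 0.2338
  β = 0.2338: g = -0.02045, g' = -0.7781 → β = 0.2076
  β = 0.2076: g = 0.00023, g' = -0.7960 → β = 0.2079
Converged at β = 0.2079.
Compositions from xᵢ = zᵢ/(1+β(Kᵢ−1)), yᵢ = Kᵢxᵢ:
  methanol: x = 0.0788, y = 0.2497
  benzene: x = 0.2144, y = 0.4652
  n-octane: x = 0.2810, y = 0.1574
  ethylbenzene: x = 0.4259, y = 0.1278

β = 0.2079, x_n-octane = 0.2810, y_n-octane = 0.1574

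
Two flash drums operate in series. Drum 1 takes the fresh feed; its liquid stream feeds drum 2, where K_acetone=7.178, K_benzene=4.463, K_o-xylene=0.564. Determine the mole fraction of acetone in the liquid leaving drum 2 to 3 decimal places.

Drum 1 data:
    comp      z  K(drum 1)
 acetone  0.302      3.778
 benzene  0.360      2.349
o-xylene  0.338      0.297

Drum 1:
Material balance + equilibrium reduce to Σ zᵢ(Kᵢ−1)/(1+ψ₁(Kᵢ−1)) = 0.
g(0) = ΣzᵢKᵢ − 1 = 1.087 and g(1) = 1 − Σzᵢ/Kᵢ = -0.371, so a root lies in (0, 1).
Iterate (Newton) starting at ψ₁ = 0.5:
  ψ₁ = 0.500: g = 0.2748, g' = -1.039 → ψ₁ = 0.764
  ψ₁ = 0.764: g = -0.0060, g' = -1.178 → ψ₁ = 0.759
Converged at ψ₁ = 0.759.
Drum-1 compositions:
  acetone: x = 0.097, y = 0.367
  benzene: x = 0.178, y = 0.418
  o-xylene: x = 0.725, y = 0.215
Drum-2 feed = drum-1 liquid: z₂ = (0.0971, 0.1778, 0.7250).
Drum 2:
Newton iteration, ψ₂⁰ = 0.5:
  ψ₂ = 0.500: g = -0.0320, g' = -0.733 → ψ₂ = 0.456
  ψ₂ = 0.456: g = 0.0012, g' = -0.789 → ψ₂ = 0.458
Converged at ψ₂ = 0.458.
  acetone: x = 0.025, y = 0.182
  benzene: x = 0.069, y = 0.307
  o-xylene: x = 0.906, y = 0.511

x_acetone (drum 2) = 0.025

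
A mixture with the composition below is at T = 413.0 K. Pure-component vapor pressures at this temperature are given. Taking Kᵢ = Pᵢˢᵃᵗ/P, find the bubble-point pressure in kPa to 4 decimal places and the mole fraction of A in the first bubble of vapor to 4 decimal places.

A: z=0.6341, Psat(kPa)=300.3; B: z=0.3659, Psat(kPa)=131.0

At the bubble point ψ → 0, so ΣzᵢKᵢ = 1 with Kᵢ = Pᵢˢᵃᵗ/P ⇒ P = ΣzᵢPᵢˢᵃᵗ.
P = 0.6341·300.3 + 0.3659·131.0 = 238.3531 kPa
yᵢ = zᵢPᵢˢᵃᵗ/P ⇒ y_A = 0.6341·300.3/238.3531 = 0.7989

Pbub = 238.3531 kPa, y_A = 0.7989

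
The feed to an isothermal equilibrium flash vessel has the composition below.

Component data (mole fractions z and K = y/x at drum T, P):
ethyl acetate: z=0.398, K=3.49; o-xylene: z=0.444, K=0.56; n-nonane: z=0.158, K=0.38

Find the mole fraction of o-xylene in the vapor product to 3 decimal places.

Rachford–Rice: g(β) = Σ zᵢ(Kᵢ−1)/(1+β(Kᵢ−1)) = 0.
Check two-phase: ΣzᵢKᵢ = 1.698 > 1 and Σzᵢ/Kᵢ = 1.323 > 1, so g(0) = 0.698 > 0 and g(1) = -0.323 < 0.
Iterate (Newton) starting at β = 0.53:
  β = 0.530: g = 0.0265, g' = -0.740 → β = 0.566
Converged at β = 0.566.
Compositions from xᵢ = zᵢ/(1+β(Kᵢ−1)), yᵢ = Kᵢxᵢ:
  ethyl acetate: x = 0.165, y = 0.576
  o-xylene: x = 0.591, y = 0.331
  n-nonane: x = 0.244, y = 0.093

y_o-xylene = 0.331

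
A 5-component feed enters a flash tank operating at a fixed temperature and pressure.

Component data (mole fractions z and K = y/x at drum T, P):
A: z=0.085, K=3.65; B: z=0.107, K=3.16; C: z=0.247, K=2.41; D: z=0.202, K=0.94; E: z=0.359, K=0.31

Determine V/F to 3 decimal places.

V/F = 0.527

Material balance + equilibrium reduce to Σ zᵢ(Kᵢ−1)/(1+V/F(Kᵢ−1)) = 0.
Check two-phase: ΣzᵢKᵢ = 1.545 > 1 and Σzᵢ/Kᵢ = 1.533 > 1, so g(0) = 0.545 > 0 and g(1) = -0.533 < 0.
Newton iteration, V/F⁰ = 0.5:
  V/F = 0.500: g = 0.0216, g' = -0.794 → V/F = 0.527
Converged at V/F = 0.527.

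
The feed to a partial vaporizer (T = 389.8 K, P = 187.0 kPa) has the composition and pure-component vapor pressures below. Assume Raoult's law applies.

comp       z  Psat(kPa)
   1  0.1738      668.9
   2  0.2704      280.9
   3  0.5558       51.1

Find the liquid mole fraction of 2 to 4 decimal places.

x_2 = 0.2519

Raoult's law: Kᵢ = Pᵢˢᵃᵗ/P = Pᵢˢᵃᵗ/187.0.
  K_1 = 668.9/187.0 = 3.577005, K_2 = 280.9/187.0 = 1.502139, K_3 = 51.1/187.0 = 0.273262
Rachford–Rice: g(ψ) = Σ zᵢ(Kᵢ−1)/(1+ψ(Kᵢ−1)) = 0.
Check two-phase: ΣzᵢKᵢ = 1.1797 > 1 and Σzᵢ/Kᵢ = 2.2625 > 1, so g(0) = 0.1797 > 0 and g(1) = -1.2625 < 0.
Newton iteration, ψ⁰ = 0.5:
  ψ = 0.5000: g = -0.33023, g' = -0.9882 → ψ = 0.1658
  ψ = 0.1658: g = -0.02014, g' = -1.0041 → ψ = 0.1458
  ψ = 0.1458: g = 0.00031, g' = -1.0363 → ψ = 0.1461
Converged at ψ = 0.1461.
Compositions from xᵢ = zᵢ/(1+ψ(Kᵢ−1)), yᵢ = Kᵢxᵢ:
  1: x = 0.1263, y = 0.4517
  2: x = 0.2519, y = 0.3784
  3: x = 0.6218, y = 0.1699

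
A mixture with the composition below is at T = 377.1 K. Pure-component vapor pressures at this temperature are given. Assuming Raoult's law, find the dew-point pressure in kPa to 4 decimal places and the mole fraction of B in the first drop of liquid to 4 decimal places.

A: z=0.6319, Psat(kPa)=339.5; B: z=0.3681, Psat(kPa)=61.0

Pdew = 126.6513 kPa, x_B = 0.7643

At the dew point ψ → 1, so Σzᵢ/Kᵢ = 1 with Kᵢ = Pᵢˢᵃᵗ/P ⇒ 1/P = Σzᵢ/Pᵢˢᵃᵗ.
1/P = 0.6319/339.5 + 0.3681/61.0 = 0.0078957 ⇒ P = 126.6513 kPa
xᵢ = zᵢP/Pᵢˢᵃᵗ ⇒ x_B = 0.3681·126.6513/61.0 = 0.7643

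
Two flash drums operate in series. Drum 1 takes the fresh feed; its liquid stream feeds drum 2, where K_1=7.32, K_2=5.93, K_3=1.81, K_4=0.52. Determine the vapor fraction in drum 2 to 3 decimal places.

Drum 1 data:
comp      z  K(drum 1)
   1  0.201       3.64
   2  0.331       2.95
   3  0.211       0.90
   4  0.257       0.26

V/F (drum 2) = 0.599

Drum 1:
Material balance + equilibrium reduce to Σ zᵢ(Kᵢ−1)/(1+ψ₁(Kᵢ−1)) = 0.
Feasibility: ΣzᵢKᵢ = 1.965, Σzᵢ/Kᵢ = 1.390 — both > 1, two phases present.
Newton–Raphson from ψ₁ = 0.5:
  ψ₁ = 0.500: g = 0.2315, g' = -0.940 → ψ₁ = 0.746
  ψ₁ = 0.746: g = -0.0060, g' = -1.072 → ψ₁ = 0.741
Converged at ψ₁ = 0.741.
Drum-1 compositions:
  1: x = 0.068, y = 0.248
  2: x = 0.135, y = 0.399
  3: x = 0.228, y = 0.205
  4: x = 0.569, y = 0.148
Drum-2 feed = drum-1 liquid: z₂ = (0.0680, 0.1354, 0.2279, 0.5687).
Drum 2:
Newton iteration, ψ₂⁰ = 0.5:
  ψ₂ = 0.500: g = 0.0682, g' = -0.734 → ψ₂ = 0.593
  ψ₂ = 0.593: g = 0.0038, g' = -0.659 → ψ₂ = 0.599
Converged at ψ₂ = 0.599.
  1: x = 0.014, y = 0.104
  2: x = 0.034, y = 0.203
  3: x = 0.153, y = 0.278
  4: x = 0.798, y = 0.415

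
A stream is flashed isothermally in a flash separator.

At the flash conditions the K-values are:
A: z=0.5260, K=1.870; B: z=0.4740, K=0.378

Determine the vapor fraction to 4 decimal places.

Rachford–Rice: g(ψ) = Σ zᵢ(Kᵢ−1)/(1+ψ(Kᵢ−1)) = 0.
Check two-phase: ΣzᵢKᵢ = 1.1628 > 1 and Σzᵢ/Kᵢ = 1.5353 > 1, so g(0) = 0.1628 > 0 and g(1) = -0.5353 < 0.
Binary case is linear: z₁(K₁−1)(1+ψ(K₂−1)) + z₂(K₂−1)(1+ψ(K₁−1)) = 0
⇒ ψ = [z₁(K₁−1)+z₂(K₂−1)] / [−(K₁−1)(K₂−1)] = 0.16279/0.54114 = 0.3008

ψ = 0.3008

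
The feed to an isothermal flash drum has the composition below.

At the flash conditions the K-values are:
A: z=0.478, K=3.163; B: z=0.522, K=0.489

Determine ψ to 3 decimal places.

ψ = 0.694

Rachford–Rice: g(ψ) = Σ zᵢ(Kᵢ−1)/(1+ψ(Kᵢ−1)) = 0.
Feasibility: ΣzᵢKᵢ = 1.767, Σzᵢ/Kᵢ = 1.219 — both > 1, two phases present.
Binary case is linear: z₁(K₁−1)(1+ψ(K₂−1)) + z₂(K₂−1)(1+ψ(K₁−1)) = 0
⇒ ψ = [z₁(K₁−1)+z₂(K₂−1)] / [−(K₁−1)(K₂−1)] = 0.7672/1.1053 = 0.694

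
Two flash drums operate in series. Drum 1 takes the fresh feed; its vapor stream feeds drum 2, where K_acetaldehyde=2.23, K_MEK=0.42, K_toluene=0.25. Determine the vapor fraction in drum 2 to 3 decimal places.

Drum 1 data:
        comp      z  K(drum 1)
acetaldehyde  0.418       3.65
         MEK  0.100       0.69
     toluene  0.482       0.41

V/F (drum 2) = 0.571

Drum 1:
Let ψ₁ = V/F and solve Σ zᵢ(Kᵢ−1)/(1+ψ₁(Kᵢ−1)) = 0.
Feasibility: ΣzᵢKᵢ = 1.792, Σzᵢ/Kᵢ = 1.435 — both > 1, two phases present.
Newton iteration, ψ₁⁰ = 0.45:
  ψ₁ = 0.450: g = 0.0820, g' = -0.935 → ψ₁ = 0.538
  ψ₁ = 0.538: g = 0.0030, g' = -0.873 → ψ₁ = 0.541
Converged at ψ₁ = 0.541.
Drum-1 compositions:
  acetaldehyde: x = 0.172, y = 0.627
  MEK: x = 0.120, y = 0.083
  toluene: x = 0.708, y = 0.290
Drum-2 feed = drum-1 vapor: z₂ = (0.6268, 0.0829, 0.2903).
Drum 2:
Let ψ₂ = V/F and solve Σ zᵢ(Kᵢ−1)/(1+ψ₂(Kᵢ−1)) = 0.
Feasibility: ΣzᵢKᵢ = 1.505, Σzᵢ/Kᵢ = 1.640 — both > 1, two phases present.
Newton–Raphson from ψ₂ = 0.5:
  ψ₂ = 0.500: g = 0.0612, g' = -0.837 → ψ₂ = 0.573
  ψ₂ = 0.573: g = -0.0018, g' = -0.891 → ψ₂ = 0.571
Converged at ψ₂ = 0.571.
  acetaldehyde: x = 0.368, y = 0.821
  MEK: x = 0.124, y = 0.052
  toluene: x = 0.508, y = 0.127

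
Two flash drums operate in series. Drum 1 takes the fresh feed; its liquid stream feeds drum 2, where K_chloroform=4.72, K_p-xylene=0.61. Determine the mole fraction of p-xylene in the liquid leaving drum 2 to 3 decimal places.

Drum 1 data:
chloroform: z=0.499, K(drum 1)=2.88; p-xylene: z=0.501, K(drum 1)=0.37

Drum 1:
Rachford–Rice: g(ψ₁) = Σ zᵢ(Kᵢ−1)/(1+ψ₁(Kᵢ−1)) = 0.
Check two-phase: ΣzᵢKᵢ = 1.622 > 1 and Σzᵢ/Kᵢ = 1.527 > 1, so g(0) = 0.622 > 0 and g(1) = -0.527 < 0.
Binary case is linear: z₁(K₁−1)(1+ψ₁(K₂−1)) + z₂(K₂−1)(1+ψ₁(K₁−1)) = 0
⇒ ψ₁ = [z₁(K₁−1)+z₂(K₂−1)] / [−(K₁−1)(K₂−1)] = 0.6225/1.1844 = 0.526
Drum-1 compositions:
  chloroform: x = 0.251, y = 0.723
  p-xylene: x = 0.749, y = 0.277
Drum-2 feed = drum-1 liquid: z₂ = (0.2510, 0.7490).
Drum 2:
Let ψ₂ = V/F and solve Σ zᵢ(Kᵢ−1)/(1+ψ₂(Kᵢ−1)) = 0.
Feasibility: ΣzᵢKᵢ = 1.642, Σzᵢ/Kᵢ = 1.281 — both > 1, two phases present.
Binary case is linear: z₁(K₁−1)(1+ψ₂(K₂−1)) + z₂(K₂−1)(1+ψ₂(K₁−1)) = 0
⇒ ψ₂ = [z₁(K₁−1)+z₂(K₂−1)] / [−(K₁−1)(K₂−1)] = 0.6416/1.4508 = 0.442
  chloroform: x = 0.095, y = 0.448
  p-xylene: x = 0.905, y = 0.552

x_p-xylene (drum 2) = 0.905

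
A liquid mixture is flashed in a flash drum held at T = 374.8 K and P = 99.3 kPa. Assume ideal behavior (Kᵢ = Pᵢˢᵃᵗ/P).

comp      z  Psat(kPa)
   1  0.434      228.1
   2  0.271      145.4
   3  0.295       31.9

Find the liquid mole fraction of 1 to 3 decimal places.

Raoult's law: Kᵢ = Pᵢˢᵃᵗ/P = Pᵢˢᵃᵗ/99.3.
  K_1 = 228.1/99.3 = 2.29708, K_2 = 145.4/99.3 = 1.46425, K_3 = 31.9/99.3 = 0.32125
Newton–Raphson from β = 0.5:
  β = 0.500: g = 0.1405, g' = -0.619 → β = 0.727
  β = 0.727: g = -0.0116, g' = -0.756 → β = 0.712
Converged at β = 0.712.
Compositions from xᵢ = zᵢ/(1+β(Kᵢ−1)), yᵢ = Kᵢxᵢ:
  1: x = 0.226, y = 0.518
  2: x = 0.204, y = 0.298
  3: x = 0.571, y = 0.183

x_1 = 0.226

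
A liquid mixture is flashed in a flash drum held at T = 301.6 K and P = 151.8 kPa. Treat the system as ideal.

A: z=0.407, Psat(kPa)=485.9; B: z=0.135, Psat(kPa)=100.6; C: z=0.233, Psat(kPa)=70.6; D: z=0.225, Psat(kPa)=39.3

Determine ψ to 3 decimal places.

ψ = 0.430

Raoult's law: Kᵢ = Pᵢˢᵃᵗ/P = Pᵢˢᵃᵗ/151.8.
  K_A = 485.9/151.8 = 3.20092, K_B = 100.6/151.8 = 0.66271, K_C = 70.6/151.8 = 0.46509, K_D = 39.3/151.8 = 0.25889
Let ψ = V/F and solve Σ zᵢ(Kᵢ−1)/(1+ψ(Kᵢ−1)) = 0.
Feasibility: ΣzᵢKᵢ = 1.559, Σzᵢ/Kᵢ = 1.701 — both > 1, two phases present.
Iterate (Newton) starting at ψ = 0.69:
  ψ = 0.690: g = -0.2425, g' = -1.022 → ψ = 0.453
  ψ = 0.453: g = -0.0205, g' = -0.912 → ψ = 0.430
Converged at ψ = 0.430.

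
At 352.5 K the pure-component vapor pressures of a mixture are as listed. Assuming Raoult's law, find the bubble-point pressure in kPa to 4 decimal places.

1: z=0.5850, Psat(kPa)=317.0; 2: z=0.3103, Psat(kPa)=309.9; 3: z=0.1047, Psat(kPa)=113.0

Pbub = 293.4381 kPa

At the bubble point ψ → 0, so ΣzᵢKᵢ = 1 with Kᵢ = Pᵢˢᵃᵗ/P ⇒ P = ΣzᵢPᵢˢᵃᵗ.
P = 0.5850·317.0 + 0.3103·309.9 + 0.1047·113.0 = 293.4381 kPa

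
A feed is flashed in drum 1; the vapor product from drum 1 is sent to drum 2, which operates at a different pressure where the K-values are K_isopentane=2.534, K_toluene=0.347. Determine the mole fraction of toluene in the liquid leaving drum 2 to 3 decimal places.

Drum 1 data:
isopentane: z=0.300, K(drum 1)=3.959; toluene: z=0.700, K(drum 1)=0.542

x_toluene (drum 2) = 0.701

Drum 1:
Let ψ₁ = V/F and solve Σ zᵢ(Kᵢ−1)/(1+ψ₁(Kᵢ−1)) = 0.
g(0) = ΣzᵢKᵢ − 1 = 0.567 and g(1) = 1 − Σzᵢ/Kᵢ = -0.367, so a root lies in (0, 1).
Binary case is linear: z₁(K₁−1)(1+ψ₁(K₂−1)) + z₂(K₂−1)(1+ψ₁(K₁−1)) = 0
⇒ ψ₁ = [z₁(K₁−1)+z₂(K₂−1)] / [−(K₁−1)(K₂−1)] = 0.5671/1.3552 = 0.418
Drum-1 compositions:
  isopentane: x = 0.134, y = 0.531
  toluene: x = 0.866, y = 0.469
Drum-2 feed = drum-1 vapor: z₂ = (0.5306, 0.4694).
Drum 2:
Material balance + equilibrium reduce to Σ zᵢ(Kᵢ−1)/(1+ψ₂(Kᵢ−1)) = 0.
g(0) = ΣzᵢKᵢ − 1 = 0.508 and g(1) = 1 − Σzᵢ/Kᵢ = -0.562, so a root lies in (0, 1).
Binary case is linear: z₁(K₁−1)(1+ψ₂(K₂−1)) + z₂(K₂−1)(1+ψ₂(K₁−1)) = 0
⇒ ψ₂ = [z₁(K₁−1)+z₂(K₂−1)] / [−(K₁−1)(K₂−1)] = 0.5075/1.0017 = 0.507
  isopentane: x = 0.299, y = 0.757
  toluene: x = 0.701, y = 0.243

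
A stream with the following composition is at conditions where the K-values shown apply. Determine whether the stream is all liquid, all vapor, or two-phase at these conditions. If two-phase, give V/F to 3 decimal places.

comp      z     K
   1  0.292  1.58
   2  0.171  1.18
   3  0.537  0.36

ΣzᵢKᵢ = 0.856; Σzᵢ/Kᵢ = 1.821.
Since ΣzᵢKᵢ < 1 the mixture is below its bubble point — single liquid phase.

all liquid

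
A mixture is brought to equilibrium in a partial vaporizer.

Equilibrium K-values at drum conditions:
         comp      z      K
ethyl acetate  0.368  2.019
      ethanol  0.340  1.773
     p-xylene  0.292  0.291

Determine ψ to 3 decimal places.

ψ = 0.672

Rachford–Rice: g(ψ) = Σ zᵢ(Kᵢ−1)/(1+ψ(Kᵢ−1)) = 0.
Feasibility: ΣzᵢKᵢ = 1.431, Σzᵢ/Kᵢ = 1.377 — both > 1, two phases present.
Newton–Raphson from ψ = 0.5:
  ψ = 0.500: g = 0.1173, g' = -0.626 → ψ = 0.687
  ψ = 0.687: g = -0.0117, g' = -0.777 → ψ = 0.672
Converged at ψ = 0.672.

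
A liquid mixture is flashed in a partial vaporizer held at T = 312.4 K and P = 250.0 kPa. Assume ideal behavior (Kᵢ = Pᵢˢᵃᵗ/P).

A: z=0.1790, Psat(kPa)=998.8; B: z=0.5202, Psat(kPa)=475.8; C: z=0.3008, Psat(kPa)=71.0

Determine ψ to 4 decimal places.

ψ = 0.7302

Raoult's law: Kᵢ = Pᵢˢᵃᵗ/P = Pᵢˢᵃᵗ/250.0.
  K_A = 998.8/250.0 = 3.995200, K_B = 475.8/250.0 = 1.903200, K_C = 71.0/250.0 = 0.284000
Iterate (Newton) starting at ψ = 0.52:
  ψ = 0.5200: g = 0.18620, g' = -0.8334 → ψ = 0.7434
  ψ = 0.7434: g = -0.01324, g' = -1.0111 → ψ = 0.7303
  ψ = 0.7303: g = -0.00014, g' = -0.9896 → ψ = 0.7302
Converged at ψ = 0.7302.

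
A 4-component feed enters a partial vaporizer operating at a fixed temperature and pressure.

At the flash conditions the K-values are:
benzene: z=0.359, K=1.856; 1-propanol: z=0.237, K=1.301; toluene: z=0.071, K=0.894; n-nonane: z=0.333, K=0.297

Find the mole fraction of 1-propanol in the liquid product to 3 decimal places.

Material balance + equilibrium reduce to Σ zᵢ(Kᵢ−1)/(1+V/F(Kᵢ−1)) = 0.
g(0) = ΣzᵢKᵢ − 1 = 0.137 and g(1) = 1 − Σzᵢ/Kᵢ = -0.576, so a root lies in (0, 1).
Iterate (Newton) starting at V/F = 0.3:
  V/F = 0.300: g = 0.0055, g' = -0.450 → V/F = 0.312
Converged at V/F = 0.312.
Compositions from xᵢ = zᵢ/(1+V/F(Kᵢ−1)), yᵢ = Kᵢxᵢ:
  benzene: x = 0.283, y = 0.526
  1-propanol: x = 0.217, y = 0.282
  toluene: x = 0.073, y = 0.066
  n-nonane: x = 0.427, y = 0.127

x_1-propanol = 0.217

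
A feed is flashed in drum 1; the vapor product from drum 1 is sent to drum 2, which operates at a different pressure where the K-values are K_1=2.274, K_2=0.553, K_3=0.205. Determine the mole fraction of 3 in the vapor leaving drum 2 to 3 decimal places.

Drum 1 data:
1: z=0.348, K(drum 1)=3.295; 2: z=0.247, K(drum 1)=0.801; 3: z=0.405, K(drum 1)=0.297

Drum 1:
Let ψ₁ = V/F and solve Σ zᵢ(Kᵢ−1)/(1+ψ₁(Kᵢ−1)) = 0.
g(0) = ΣzᵢKᵢ − 1 = 0.465 and g(1) = 1 − Σzᵢ/Kᵢ = -0.778, so a root lies in (0, 1).
Newton–Raphson from ψ₁ = 0.5:
  ψ₁ = 0.500: g = -0.1217, g' = -0.885 → ψ₁ = 0.363
Converged at ψ₁ = 0.363.
Drum-1 compositions:
  1: x = 0.190, y = 0.625
  2: x = 0.266, y = 0.213
  3: x = 0.544, y = 0.162
Drum-2 feed = drum-1 vapor: z₂ = (0.6252, 0.2133, 0.1616).
Drum 2:
Iterate (Newton) starting at ψ₂ = 0.44:
  ψ₂ = 0.440: g = 0.1941, g' = -0.724 → ψ₂ = 0.708
  ψ₂ = 0.708: g = -0.0146, g' = -0.906 → ψ₂ = 0.692
Converged at ψ₂ = 0.692.
  1: x = 0.332, y = 0.756
  2: x = 0.309, y = 0.171
  3: x = 0.359, y = 0.074

y_3 (drum 2) = 0.074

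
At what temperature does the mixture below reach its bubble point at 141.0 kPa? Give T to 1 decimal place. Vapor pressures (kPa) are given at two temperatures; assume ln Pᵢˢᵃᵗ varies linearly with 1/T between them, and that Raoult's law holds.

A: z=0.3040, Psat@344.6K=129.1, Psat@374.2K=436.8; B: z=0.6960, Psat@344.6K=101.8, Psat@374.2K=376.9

T = 350.0 K

Bubble-point temperature: ΣzᵢPᵢˢᵃᵗ(T) = P. Interpolate ln Pᵢˢᵃᵗ = aᵢ + bᵢ/T.
  T = 344.6 K: ΣzᵢPᵢˢᵃᵗ = 110.10 kPa
  T = 374.2 K: ΣzᵢPᵢˢᵃᵗ = 395.11 kPa
  T = 359.4 K: ΣzᵢPᵢˢᵃᵗ = 214.08 kPa
  T = 352.0 K: ΣzᵢPᵢˢᵃᵗ = 154.59 kPa
  T = 348.3 K: ΣzᵢPᵢˢᵃᵗ = 130.70 kPa
  T = 350.1 K: ΣzᵢPᵢˢᵃᵗ = 141.88 kPa
Interpolating between 348.3 K and 350.1 K gives T ≈ 350.0 K.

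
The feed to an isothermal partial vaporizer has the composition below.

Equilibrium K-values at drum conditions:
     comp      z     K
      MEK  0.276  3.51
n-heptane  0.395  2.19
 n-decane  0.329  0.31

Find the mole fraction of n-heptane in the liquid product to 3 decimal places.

Newton iteration, ψ⁰ = 0.5:
  ψ = 0.500: g = 0.2553, g' = -0.927 → ψ = 0.775
  ψ = 0.775: g = -0.0087, g' = -1.076 → ψ = 0.767
Converged at ψ = 0.767.
Compositions from xᵢ = zᵢ/(1+ψ(Kᵢ−1)), yᵢ = Kᵢxᵢ:
  MEK: x = 0.094, y = 0.331
  n-heptane: x = 0.206, y = 0.452
  n-decane: x = 0.699, y = 0.217

x_n-heptane = 0.206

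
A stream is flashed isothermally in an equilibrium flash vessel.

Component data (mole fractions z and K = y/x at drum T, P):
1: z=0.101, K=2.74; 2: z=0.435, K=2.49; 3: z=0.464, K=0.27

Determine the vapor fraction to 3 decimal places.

ψ = 0.432

Newton iteration, ψ⁰ = 0.46:
  ψ = 0.460: g = -0.0278, g' = -0.995 → ψ = 0.432
Converged at ψ = 0.432.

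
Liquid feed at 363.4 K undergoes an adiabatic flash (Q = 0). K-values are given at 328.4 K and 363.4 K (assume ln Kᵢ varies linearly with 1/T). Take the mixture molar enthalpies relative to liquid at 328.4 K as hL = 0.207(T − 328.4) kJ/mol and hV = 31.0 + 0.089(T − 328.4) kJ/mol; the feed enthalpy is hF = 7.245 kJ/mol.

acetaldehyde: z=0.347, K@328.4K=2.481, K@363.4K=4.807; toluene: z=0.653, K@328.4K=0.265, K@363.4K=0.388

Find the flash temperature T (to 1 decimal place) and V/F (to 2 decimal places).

Adiabatic flash: solve Rachford–Rice at each trial T, then check hF = ψ·hV(T) + (1−ψ)·hL(T).
  T = 328.4 K: K = (2.481, 0.265), RR gives ψ = 0.031, H_out = 0.967 kJ/mol
  T = 363.4 K: K = (4.807, 0.388), RR gives ψ = 0.395, H_out = 17.871 kJ/mol
  T = 345.9 K: K = (3.512, 0.324), RR gives ψ = 0.253, H_out = 10.947 kJ/mol
  T = 337.1 K: K = (2.962, 0.294), RR gives ψ = 0.158, H_out = 6.547 kJ/mol
  T = 341.5 K: K = (3.229, 0.308), RR gives ψ = 0.209, H_out = 8.861 kJ/mol
  T = 339.3 K: K = (3.093, 0.301), RR gives ψ = 0.184, H_out = 7.737 kJ/mol
Linear interpolation between T = 337.1 (H_out = 6.547) and T = 339.3 (H_out = 7.737) on hF = 7.245 gives T ≈ 338.4 K, at which ψ = 0.17.

T = 338.4 K, V/F = 0.17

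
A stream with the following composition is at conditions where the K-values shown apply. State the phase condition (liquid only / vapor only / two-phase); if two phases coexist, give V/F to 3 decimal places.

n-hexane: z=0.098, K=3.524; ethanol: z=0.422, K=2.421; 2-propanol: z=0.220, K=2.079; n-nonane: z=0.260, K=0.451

vapor only

ΣzᵢKᵢ = 1.942; Σzᵢ/Kᵢ = 0.884.
Since Σzᵢ/Kᵢ < 1 the mixture is above its dew point — single vapor phase.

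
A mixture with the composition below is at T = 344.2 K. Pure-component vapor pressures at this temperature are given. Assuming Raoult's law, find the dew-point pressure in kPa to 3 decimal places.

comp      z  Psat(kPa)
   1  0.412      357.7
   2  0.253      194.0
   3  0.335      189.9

At the dew point ψ → 1, so Σzᵢ/Kᵢ = 1 with Kᵢ = Pᵢˢᵃᵗ/P ⇒ 1/P = Σzᵢ/Pᵢˢᵃᵗ.
1/P = 0.412/357.7 + 0.253/194.0 + 0.335/189.9 = 0.004220 ⇒ P = 236.966 kPa

Pdew = 236.966 kPa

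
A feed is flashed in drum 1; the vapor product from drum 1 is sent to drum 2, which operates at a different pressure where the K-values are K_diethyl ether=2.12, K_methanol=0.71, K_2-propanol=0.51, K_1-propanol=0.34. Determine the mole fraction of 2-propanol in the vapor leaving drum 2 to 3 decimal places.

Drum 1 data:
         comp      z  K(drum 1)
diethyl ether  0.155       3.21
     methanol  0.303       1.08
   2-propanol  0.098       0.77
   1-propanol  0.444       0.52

Drum 1:
Rachford–Rice: g(ψ₁) = Σ zᵢ(Kᵢ−1)/(1+ψ₁(Kᵢ−1)) = 0.
Check two-phase: ΣzᵢKᵢ = 1.131 > 1 and Σzᵢ/Kᵢ = 1.310 > 1, so g(0) = 0.131 > 0 and g(1) = -0.310 < 0.
Newton–Raphson from ψ₁ = 0.5:
  ψ₁ = 0.500: g = -0.1199, g' = -0.356 → ψ₁ = 0.164
  ψ₁ = 0.164: g = 0.0208, g' = -0.536 → ψ₁ = 0.202
  ψ₁ = 0.202: g = 0.0008, g' = -0.494 → ψ₁ = 0.204
Converged at ψ₁ = 0.204.
Drum-1 compositions:
  diethyl ether: x = 0.107, y = 0.343
  methanol: x = 0.298, y = 0.322
  2-propanol: x = 0.103, y = 0.079
  1-propanol: x = 0.492, y = 0.256
Drum-2 feed = drum-1 vapor: z₂ = (0.3429, 0.3220, 0.0792, 0.2560).
Drum 2:
Let ψ₂ = V/F and solve Σ zᵢ(Kᵢ−1)/(1+ψ₂(Kᵢ−1)) = 0.
Check two-phase: ΣzᵢKᵢ = 1.083 > 1 and Σzᵢ/Kᵢ = 1.523 > 1, so g(0) = 0.083 > 0 and g(1) = -0.523 < 0.
Newton iteration, ψ₂⁰ = 0.58:
  ψ₂ = 0.580: g = -0.2074, g' = -0.527 → ψ₂ = 0.187
  ψ₂ = 0.187: g = -0.0164, g' = -0.493 → ψ₂ = 0.153
  ψ₂ = 0.153: g = 0.0002, g' = -0.503 → ψ₂ = 0.154
Converged at ψ₂ = 0.154.
  diethyl ether: x = 0.293, y = 0.620
  methanol: x = 0.337, y = 0.239
  2-propanol: x = 0.086, y = 0.044
  1-propanol: x = 0.285, y = 0.097

y_2-propanol (drum 2) = 0.044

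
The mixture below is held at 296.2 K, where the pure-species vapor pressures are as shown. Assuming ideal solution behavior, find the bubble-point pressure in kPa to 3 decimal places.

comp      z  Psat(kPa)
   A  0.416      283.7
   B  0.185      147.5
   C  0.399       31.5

At the bubble point ψ → 0, so ΣzᵢKᵢ = 1 with Kᵢ = Pᵢˢᵃᵗ/P ⇒ P = ΣzᵢPᵢˢᵃᵗ.
P = 0.416·283.7 + 0.185·147.5 + 0.399·31.5 = 157.875 kPa

Pbub = 157.875 kPa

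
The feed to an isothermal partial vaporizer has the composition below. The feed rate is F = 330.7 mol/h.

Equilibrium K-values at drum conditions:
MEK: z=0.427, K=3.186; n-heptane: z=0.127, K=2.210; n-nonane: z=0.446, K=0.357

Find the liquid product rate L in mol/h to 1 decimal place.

L = 123.1 mol/h

Material balance + equilibrium reduce to Σ zᵢ(Kᵢ−1)/(1+ψ(Kᵢ−1)) = 0.
g(0) = ΣzᵢKᵢ − 1 = 0.800 and g(1) = 1 − Σzᵢ/Kᵢ = -0.441, so a root lies in (0, 1).
Iterate (Newton) starting at ψ = 0.47:
  ψ = 0.470: g = 0.1474, g' = -0.951 → ψ = 0.625
  ψ = 0.625: g = 0.0025, g' = -0.940 → ψ = 0.628
Converged at ψ = 0.628.
Then V = ψ·F = 0.6277·330.7 = 207.6 mol/h and L = F − V = 123.1 mol/h.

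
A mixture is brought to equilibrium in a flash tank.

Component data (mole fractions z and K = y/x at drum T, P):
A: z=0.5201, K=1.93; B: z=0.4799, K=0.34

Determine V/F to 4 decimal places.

Material balance + equilibrium reduce to Σ zᵢ(Kᵢ−1)/(1+V/F(Kᵢ−1)) = 0.
Feasibility: ΣzᵢKᵢ = 1.1670, Σzᵢ/Kᵢ = 1.6810 — both > 1, two phases present.
Binary case is linear: z₁(K₁−1)(1+V/F(K₂−1)) + z₂(K₂−1)(1+V/F(K₁−1)) = 0
⇒ V/F = [z₁(K₁−1)+z₂(K₂−1)] / [−(K₁−1)(K₂−1)] = 0.16696/0.61380 = 0.2720

V/F = 0.2720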